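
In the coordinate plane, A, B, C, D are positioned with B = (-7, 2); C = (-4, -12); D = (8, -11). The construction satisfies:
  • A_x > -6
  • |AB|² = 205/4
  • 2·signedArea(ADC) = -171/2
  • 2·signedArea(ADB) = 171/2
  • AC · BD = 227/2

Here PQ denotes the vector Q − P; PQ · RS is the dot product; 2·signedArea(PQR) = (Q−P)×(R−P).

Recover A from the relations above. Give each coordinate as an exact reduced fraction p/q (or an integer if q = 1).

1. A_x = -11/2  [2·signedArea(ADC) = -171/2 ∩ AC · BD = 227/2]
2. A_y = -5  [2·signedArea(ADC) = -171/2 ∩ AC · BD = 227/2]
   → A = (-11/2, -5)

A = (-11/2, -5)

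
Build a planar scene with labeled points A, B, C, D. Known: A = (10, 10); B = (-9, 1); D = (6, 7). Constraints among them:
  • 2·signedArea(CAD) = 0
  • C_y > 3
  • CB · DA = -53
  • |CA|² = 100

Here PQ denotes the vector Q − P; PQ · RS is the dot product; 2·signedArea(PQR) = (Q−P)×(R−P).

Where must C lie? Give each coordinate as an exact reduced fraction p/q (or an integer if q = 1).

C = (2, 4)

1. C_x = 2  [2·signedArea(CAD) = 0 ∩ CB · DA = -53]
2. C_y = 4  [2·signedArea(CAD) = 0 ∩ CB · DA = -53]
   → C = (2, 4)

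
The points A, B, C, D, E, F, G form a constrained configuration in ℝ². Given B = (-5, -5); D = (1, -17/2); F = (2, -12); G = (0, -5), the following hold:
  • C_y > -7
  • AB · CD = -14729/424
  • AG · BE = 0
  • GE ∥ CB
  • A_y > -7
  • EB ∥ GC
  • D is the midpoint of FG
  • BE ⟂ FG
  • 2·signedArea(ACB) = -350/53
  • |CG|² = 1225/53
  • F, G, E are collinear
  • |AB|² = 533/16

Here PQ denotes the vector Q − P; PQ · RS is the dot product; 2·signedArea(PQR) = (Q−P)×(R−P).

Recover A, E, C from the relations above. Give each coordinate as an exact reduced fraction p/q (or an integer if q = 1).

A = (1/2, -27/4)
C = (-245/53, -335/53)
E = (-20/53, -195/53)

1. E_x = -20/53  [F, G, E are collinear ∩ BE ⟂ FG]
2. E_y = -195/53  [F, G, E are collinear ∩ BE ⟂ FG]
   → E = (-20/53, -195/53)
3. C_x = -245/53  [GE ∥ CB ∩ EB ∥ GC]
4. C_y = -335/53  [GE ∥ CB ∩ EB ∥ GC]
   → C = (-245/53, -335/53)
5. A_x = 1/2  [AG · BE = 0 ∩ AB · CD = -14729/424]
6. A_y = -27/4  [AG · BE = 0 ∩ AB · CD = -14729/424]
   → A = (1/2, -27/4)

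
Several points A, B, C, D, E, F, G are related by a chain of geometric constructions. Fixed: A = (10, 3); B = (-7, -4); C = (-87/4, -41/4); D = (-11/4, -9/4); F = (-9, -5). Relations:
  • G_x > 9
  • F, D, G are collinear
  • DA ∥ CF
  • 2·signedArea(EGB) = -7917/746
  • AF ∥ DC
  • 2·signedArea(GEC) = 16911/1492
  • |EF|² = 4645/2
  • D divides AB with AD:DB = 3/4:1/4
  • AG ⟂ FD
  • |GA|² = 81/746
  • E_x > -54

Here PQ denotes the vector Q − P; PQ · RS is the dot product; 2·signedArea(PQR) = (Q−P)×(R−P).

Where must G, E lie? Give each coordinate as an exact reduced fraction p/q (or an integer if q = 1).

1. G_x = 7361/746  [F, D, G are collinear ∩ AG ⟂ FD]
2. G_y = 2463/746  [F, D, G are collinear ∩ AG ⟂ FD]
   → G = (7361/746, 2463/746)
3. E_x = -107/2  [2·signedArea(EGB) = -7917/746 ∩ 2·signedArea(GEC) = 16911/1492]
4. E_y = -47/2  [2·signedArea(EGB) = -7917/746 ∩ 2·signedArea(GEC) = 16911/1492]
   → E = (-107/2, -47/2)

E = (-107/2, -47/2)
G = (7361/746, 2463/746)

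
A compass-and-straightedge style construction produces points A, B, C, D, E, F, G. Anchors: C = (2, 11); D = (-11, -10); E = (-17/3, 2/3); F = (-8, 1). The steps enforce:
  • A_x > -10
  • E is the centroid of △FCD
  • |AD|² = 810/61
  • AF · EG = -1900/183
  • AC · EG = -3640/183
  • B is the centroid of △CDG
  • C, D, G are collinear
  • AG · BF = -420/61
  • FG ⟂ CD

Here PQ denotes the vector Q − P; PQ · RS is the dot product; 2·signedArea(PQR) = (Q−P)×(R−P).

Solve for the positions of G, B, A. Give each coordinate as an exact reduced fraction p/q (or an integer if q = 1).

1. G_x = -320/61  [C, D, G are collinear ∩ FG ⟂ CD]
2. G_y = -43/61  [C, D, G are collinear ∩ FG ⟂ CD]
   → G = (-320/61, -43/61)
3. B_x = -869/183  [B is the centroid of △CDG]
4. B_y = 6/61  [B is the centroid of △CDG]
   → B = (-869/183, 6/61)
5. A_x = -554/61  [AG · BF = -420/61 ∩ AC · EG = -3640/183]
6. A_y = -421/61  [AG · BF = -420/61 ∩ AC · EG = -3640/183]
   → A = (-554/61, -421/61)

A = (-554/61, -421/61)
B = (-869/183, 6/61)
G = (-320/61, -43/61)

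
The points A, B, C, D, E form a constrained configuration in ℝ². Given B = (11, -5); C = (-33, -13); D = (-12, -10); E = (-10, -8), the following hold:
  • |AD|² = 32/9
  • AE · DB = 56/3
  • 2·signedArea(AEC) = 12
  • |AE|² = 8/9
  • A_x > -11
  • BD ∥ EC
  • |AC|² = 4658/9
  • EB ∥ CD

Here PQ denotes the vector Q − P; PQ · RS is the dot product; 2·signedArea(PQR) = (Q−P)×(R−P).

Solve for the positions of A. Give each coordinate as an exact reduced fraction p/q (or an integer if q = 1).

A = (-32/3, -26/3)

1. A_x = -32/3  [AE · DB = 56/3 ∩ 2·signedArea(AEC) = 12]
2. A_y = -26/3  [AE · DB = 56/3 ∩ 2·signedArea(AEC) = 12]
   → A = (-32/3, -26/3)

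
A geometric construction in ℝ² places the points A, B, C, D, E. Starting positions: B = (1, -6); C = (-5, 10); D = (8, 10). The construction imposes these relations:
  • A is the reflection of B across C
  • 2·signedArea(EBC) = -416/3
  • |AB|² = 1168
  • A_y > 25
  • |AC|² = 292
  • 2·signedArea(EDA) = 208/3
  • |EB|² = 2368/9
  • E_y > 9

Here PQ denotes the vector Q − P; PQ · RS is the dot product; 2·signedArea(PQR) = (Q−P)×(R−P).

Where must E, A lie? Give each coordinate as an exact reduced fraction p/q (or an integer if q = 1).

1. E_x = 11/3  [line -16·x + -6·y + 356/3 = 0 ∩ |EB|² = 2368/9]
2. E_y = 10  [line -16·x + -6·y + 356/3 = 0 ∩ |EB|² = 2368/9]
   → E = (11/3, 10)
3. A_x = -11  [2·signedArea(EDA) = 208/3 ∩ A is the reflection of B across C]
4. A_y = 26  [2·signedArea(EDA) = 208/3 ∩ A is the reflection of B across C]
   → A = (-11, 26)

A = (-11, 26)
E = (11/3, 10)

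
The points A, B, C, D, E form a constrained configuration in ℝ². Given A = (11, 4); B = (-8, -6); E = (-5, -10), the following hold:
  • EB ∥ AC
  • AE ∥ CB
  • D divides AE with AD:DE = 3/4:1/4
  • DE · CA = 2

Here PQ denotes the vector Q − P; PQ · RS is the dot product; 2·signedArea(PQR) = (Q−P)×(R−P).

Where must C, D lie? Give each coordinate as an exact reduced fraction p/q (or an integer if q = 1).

1. C_x = 8  [AE ∥ CB ∩ EB ∥ AC]
2. C_y = 8  [AE ∥ CB ∩ EB ∥ AC]
   → C = (8, 8)
3. D_x = -1  [D divides AE with AD:DE = 3/4:1/4]
4. D_y = -13/2  [D divides AE with AD:DE = 3/4:1/4]
   → D = (-1, -13/2)

C = (8, 8)
D = (-1, -13/2)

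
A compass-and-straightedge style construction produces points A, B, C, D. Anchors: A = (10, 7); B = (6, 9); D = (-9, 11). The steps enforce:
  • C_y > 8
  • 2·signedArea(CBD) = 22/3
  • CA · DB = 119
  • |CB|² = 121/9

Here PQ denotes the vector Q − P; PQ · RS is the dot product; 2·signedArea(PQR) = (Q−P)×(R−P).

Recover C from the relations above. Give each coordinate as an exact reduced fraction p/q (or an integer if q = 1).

C = (7/3, 9)

1. C_x = 7/3  [2·signedArea(CBD) = 22/3 ∩ CA · DB = 119]
2. C_y = 9  [2·signedArea(CBD) = 22/3 ∩ CA · DB = 119]
   → C = (7/3, 9)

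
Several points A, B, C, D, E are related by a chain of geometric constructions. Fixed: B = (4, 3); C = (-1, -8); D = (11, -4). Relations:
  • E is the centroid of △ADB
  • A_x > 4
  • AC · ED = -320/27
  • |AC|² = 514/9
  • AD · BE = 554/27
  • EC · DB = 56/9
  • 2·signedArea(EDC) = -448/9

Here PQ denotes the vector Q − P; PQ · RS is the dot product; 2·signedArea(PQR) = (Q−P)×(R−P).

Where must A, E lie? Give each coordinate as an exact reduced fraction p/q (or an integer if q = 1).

1. E_x = 59/9  [2·signedArea(EDC) = -448/9 ∩ EC · DB = 56/9]
2. E_y = -4/3  [2·signedArea(EDC) = -448/9 ∩ EC · DB = 56/9]
   → E = (59/9, -4/3)
3. A_x = 14/3  [AC · ED = -320/27 ∩ E is the centroid of △ADB]
4. A_y = -3  [AC · ED = -320/27 ∩ E is the centroid of △ADB]
   → A = (14/3, -3)

A = (14/3, -3)
E = (59/9, -4/3)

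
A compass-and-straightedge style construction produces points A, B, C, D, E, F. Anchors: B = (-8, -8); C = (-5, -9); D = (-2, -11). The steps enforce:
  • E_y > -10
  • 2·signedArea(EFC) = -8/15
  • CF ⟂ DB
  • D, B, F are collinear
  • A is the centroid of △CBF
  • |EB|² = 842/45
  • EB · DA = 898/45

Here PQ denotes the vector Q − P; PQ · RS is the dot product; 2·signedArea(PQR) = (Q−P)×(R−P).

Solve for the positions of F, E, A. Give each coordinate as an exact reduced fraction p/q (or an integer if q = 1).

A = (-91/15, -44/5)
E = (-61/15, -49/5)
F = (-26/5, -47/5)

1. F_x = -26/5  [D, B, F are collinear ∩ CF ⟂ DB]
2. F_y = -47/5  [D, B, F are collinear ∩ CF ⟂ DB]
   → F = (-26/5, -47/5)
3. E_x = -61/15  [line -2/5·x + 1/5·y + 1/3 = 0 ∩ |EB|² = 842/45]
4. E_y = -49/5  [line -2/5·x + 1/5·y + 1/3 = 0 ∩ |EB|² = 842/45]
   → E = (-61/15, -49/5)
5. A_x = -91/15  [A is the centroid of △CBF]
6. A_y = -44/5  [A is the centroid of △CBF]
   → A = (-91/15, -44/5)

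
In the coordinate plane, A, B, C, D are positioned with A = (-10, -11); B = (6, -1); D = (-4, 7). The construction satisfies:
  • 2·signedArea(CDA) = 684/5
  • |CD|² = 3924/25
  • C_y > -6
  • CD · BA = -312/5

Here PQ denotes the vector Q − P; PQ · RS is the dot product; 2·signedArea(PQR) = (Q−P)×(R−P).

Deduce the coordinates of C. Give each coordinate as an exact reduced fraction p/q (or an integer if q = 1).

1. C_x = -2/5  [2·signedArea(CDA) = 684/5 ∩ CD · BA = -312/5]
2. C_y = -5  [2·signedArea(CDA) = 684/5 ∩ CD · BA = -312/5]
   → C = (-2/5, -5)

C = (-2/5, -5)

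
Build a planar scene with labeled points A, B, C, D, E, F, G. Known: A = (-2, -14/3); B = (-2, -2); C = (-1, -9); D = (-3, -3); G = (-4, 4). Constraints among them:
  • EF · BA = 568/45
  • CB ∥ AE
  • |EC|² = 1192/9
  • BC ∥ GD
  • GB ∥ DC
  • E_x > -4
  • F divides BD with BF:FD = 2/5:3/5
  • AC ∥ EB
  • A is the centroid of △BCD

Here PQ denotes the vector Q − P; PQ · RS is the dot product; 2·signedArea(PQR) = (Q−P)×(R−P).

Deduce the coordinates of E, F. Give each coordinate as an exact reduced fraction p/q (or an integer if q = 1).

E = (-3, 7/3)
F = (-12/5, -12/5)

1. E_x = -3  [AC ∥ EB ∩ CB ∥ AE]
2. E_y = 7/3  [AC ∥ EB ∩ CB ∥ AE]
   → E = (-3, 7/3)
3. F_x = -12/5  [F divides BD with BF:FD = 2/5:3/5]
4. F_y = -12/5  [F divides BD with BF:FD = 2/5:3/5]
   → F = (-12/5, -12/5)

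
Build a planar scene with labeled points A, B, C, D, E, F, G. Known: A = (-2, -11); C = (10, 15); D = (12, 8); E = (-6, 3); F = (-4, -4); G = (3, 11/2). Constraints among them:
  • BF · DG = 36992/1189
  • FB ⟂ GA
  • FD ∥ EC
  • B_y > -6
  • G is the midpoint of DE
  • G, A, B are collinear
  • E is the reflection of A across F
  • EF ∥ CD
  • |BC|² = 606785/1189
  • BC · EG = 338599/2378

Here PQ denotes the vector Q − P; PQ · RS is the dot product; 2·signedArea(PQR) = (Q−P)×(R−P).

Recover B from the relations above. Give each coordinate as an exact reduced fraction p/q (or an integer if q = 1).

B = (-268/1189, -6116/1189)

1. B_x = -268/1189  [G, A, B are collinear ∩ FB ⟂ GA]
2. B_y = -6116/1189  [G, A, B are collinear ∩ FB ⟂ GA]
   → B = (-268/1189, -6116/1189)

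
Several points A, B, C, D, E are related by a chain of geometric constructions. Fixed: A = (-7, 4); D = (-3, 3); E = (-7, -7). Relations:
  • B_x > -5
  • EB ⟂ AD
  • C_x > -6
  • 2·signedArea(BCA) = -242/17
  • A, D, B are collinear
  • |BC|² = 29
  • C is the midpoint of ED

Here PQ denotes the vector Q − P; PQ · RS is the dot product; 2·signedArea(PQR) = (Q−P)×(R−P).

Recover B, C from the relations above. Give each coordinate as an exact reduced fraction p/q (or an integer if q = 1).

1. B_x = -75/17  [A, D, B are collinear ∩ EB ⟂ AD]
2. B_y = 57/17  [A, D, B are collinear ∩ EB ⟂ AD]
   → B = (-75/17, 57/17)
3. C_x = -5  [C is the midpoint of ED]
4. C_y = -2  [C is the midpoint of ED]
   → C = (-5, -2)

B = (-75/17, 57/17)
C = (-5, -2)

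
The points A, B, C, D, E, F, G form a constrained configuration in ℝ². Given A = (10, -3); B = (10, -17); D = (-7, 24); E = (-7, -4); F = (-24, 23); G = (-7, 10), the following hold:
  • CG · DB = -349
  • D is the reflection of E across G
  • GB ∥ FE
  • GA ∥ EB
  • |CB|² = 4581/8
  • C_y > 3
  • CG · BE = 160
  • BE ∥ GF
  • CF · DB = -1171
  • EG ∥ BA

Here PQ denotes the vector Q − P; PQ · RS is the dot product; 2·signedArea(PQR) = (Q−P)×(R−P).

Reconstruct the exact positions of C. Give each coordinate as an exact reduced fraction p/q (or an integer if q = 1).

C = (-11/4, 13/4)

1. C_x = -11/4  [CG · DB = -349 ∩ CG · BE = 160]
2. C_y = 13/4  [CG · DB = -349 ∩ CG · BE = 160]
   → C = (-11/4, 13/4)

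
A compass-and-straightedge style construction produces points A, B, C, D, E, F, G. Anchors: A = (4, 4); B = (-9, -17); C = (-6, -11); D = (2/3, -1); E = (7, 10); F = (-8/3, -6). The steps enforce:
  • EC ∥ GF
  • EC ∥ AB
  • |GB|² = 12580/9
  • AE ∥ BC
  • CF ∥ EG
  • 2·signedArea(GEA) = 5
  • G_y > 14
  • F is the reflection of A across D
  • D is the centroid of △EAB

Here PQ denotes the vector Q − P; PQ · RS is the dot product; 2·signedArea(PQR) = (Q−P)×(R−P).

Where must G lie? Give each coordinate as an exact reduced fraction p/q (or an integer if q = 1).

G = (31/3, 15)

1. G_x = 31/3  [EC ∥ GF ∩ CF ∥ EG]
2. G_y = 15  [EC ∥ GF ∩ CF ∥ EG]
   → G = (31/3, 15)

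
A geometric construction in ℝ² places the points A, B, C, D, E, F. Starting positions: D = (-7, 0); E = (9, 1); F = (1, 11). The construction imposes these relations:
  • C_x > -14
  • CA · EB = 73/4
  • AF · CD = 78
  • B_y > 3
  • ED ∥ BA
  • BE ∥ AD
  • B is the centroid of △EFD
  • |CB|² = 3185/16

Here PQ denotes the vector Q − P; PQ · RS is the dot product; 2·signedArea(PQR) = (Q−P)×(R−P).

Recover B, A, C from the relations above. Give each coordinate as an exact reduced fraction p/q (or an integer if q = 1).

A = (-15, 3)
B = (1, 4)
C = (-13, 9/4)

1. B_x = 1  [B is the centroid of △EFD]
2. B_y = 4  [B is the centroid of △EFD]
   → B = (1, 4)
3. A_x = -15  [BE ∥ AD ∩ ED ∥ BA]
4. A_y = 3  [BE ∥ AD ∩ ED ∥ BA]
   → A = (-15, 3)
5. C_x = -13  [CA · EB = 73/4 ∩ AF · CD = 78]
6. C_y = 9/4  [CA · EB = 73/4 ∩ AF · CD = 78]
   → C = (-13, 9/4)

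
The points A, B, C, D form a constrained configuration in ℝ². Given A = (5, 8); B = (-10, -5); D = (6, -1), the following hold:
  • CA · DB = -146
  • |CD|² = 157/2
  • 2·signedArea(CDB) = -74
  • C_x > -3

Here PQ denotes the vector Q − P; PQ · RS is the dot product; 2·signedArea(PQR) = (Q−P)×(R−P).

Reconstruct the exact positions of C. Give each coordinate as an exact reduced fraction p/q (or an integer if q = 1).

C = (-5/2, 3/2)

1. C_x = -5/2  [2·signedArea(CDB) = -74 ∩ CA · DB = -146]
2. C_y = 3/2  [2·signedArea(CDB) = -74 ∩ CA · DB = -146]
   → C = (-5/2, 3/2)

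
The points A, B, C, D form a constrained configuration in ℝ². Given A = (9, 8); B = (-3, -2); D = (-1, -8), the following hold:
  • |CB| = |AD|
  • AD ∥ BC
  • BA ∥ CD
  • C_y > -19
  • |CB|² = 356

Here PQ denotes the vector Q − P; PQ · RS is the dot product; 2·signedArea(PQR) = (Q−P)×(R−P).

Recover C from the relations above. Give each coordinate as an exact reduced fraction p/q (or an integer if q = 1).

1. C_x = -13  [BA ∥ CD ∩ AD ∥ BC]
2. C_y = -18  [BA ∥ CD ∩ AD ∥ BC]
   → C = (-13, -18)

C = (-13, -18)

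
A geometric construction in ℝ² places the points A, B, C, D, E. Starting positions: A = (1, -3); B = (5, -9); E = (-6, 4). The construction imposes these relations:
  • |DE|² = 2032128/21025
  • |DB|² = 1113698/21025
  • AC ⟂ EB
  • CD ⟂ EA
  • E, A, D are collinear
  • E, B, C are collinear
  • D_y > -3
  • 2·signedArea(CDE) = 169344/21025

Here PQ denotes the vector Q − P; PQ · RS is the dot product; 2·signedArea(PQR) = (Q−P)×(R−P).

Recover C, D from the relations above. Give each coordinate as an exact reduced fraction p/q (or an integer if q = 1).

1. C_x = 54/145  [E, B, C are collinear ∩ AC ⟂ EB]
2. C_y = -512/145  [E, B, C are collinear ∩ AC ⟂ EB]
   → C = (54/145, -512/145)
3. D_x = 138/145  [E, A, D are collinear ∩ CD ⟂ EA]
4. D_y = -428/145  [E, A, D are collinear ∩ CD ⟂ EA]
   → D = (138/145, -428/145)

C = (54/145, -512/145)
D = (138/145, -428/145)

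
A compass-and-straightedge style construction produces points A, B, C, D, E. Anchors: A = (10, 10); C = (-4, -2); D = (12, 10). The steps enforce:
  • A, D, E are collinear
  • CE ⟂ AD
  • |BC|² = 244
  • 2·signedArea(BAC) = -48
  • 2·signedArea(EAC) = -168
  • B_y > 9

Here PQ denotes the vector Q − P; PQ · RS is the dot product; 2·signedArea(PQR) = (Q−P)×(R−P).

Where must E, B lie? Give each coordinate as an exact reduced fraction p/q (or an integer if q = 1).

1. E_x = -4  [A, D, E are collinear ∩ CE ⟂ AD]
2. E_y = 10  [A, D, E are collinear ∩ CE ⟂ AD]
   → E = (-4, 10)
3. B_x = 6  [line 12·x + -14·y + 68 = 0 ∩ |BC|² = 244]
4. B_y = 10  [line 12·x + -14·y + 68 = 0 ∩ |BC|² = 244]
   → B = (6, 10)

B = (6, 10)
E = (-4, 10)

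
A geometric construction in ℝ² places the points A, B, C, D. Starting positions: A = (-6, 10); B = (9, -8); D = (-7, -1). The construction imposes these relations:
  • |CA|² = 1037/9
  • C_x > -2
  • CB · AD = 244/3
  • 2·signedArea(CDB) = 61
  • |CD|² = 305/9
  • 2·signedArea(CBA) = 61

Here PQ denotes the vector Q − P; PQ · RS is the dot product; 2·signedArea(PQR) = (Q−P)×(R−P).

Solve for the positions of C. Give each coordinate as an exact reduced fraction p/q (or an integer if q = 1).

1. C_x = -4/3  [2·signedArea(CDB) = 61 ∩ 2·signedArea(CBA) = 61]
2. C_y = 1/3  [2·signedArea(CDB) = 61 ∩ 2·signedArea(CBA) = 61]
   → C = (-4/3, 1/3)

C = (-4/3, 1/3)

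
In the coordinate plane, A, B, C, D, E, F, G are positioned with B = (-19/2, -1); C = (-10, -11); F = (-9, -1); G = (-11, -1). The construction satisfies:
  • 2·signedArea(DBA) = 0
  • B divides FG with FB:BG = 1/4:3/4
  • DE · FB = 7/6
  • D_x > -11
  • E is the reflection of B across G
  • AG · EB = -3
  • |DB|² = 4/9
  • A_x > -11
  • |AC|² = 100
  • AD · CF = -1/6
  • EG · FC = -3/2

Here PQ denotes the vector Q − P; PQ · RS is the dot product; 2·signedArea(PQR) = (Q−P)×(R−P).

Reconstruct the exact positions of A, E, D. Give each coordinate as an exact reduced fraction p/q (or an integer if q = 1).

1. E_x = -25/2  [E is the reflection of B across G]
2. E_y = -1  [E is the reflection of B across G]
   → E = (-25/2, -1)
3. D_x = -61/6  [DE · FB = 7/6]
4. D_y = -1  [|DB|² = 4/9]
   → D = (-61/6, -1)
5. A_x = -10  [AG · EB = -3 ∩ 2·signedArea(DBA) = 0]
6. A_y = -1  [AG · EB = -3 ∩ 2·signedArea(DBA) = 0]
   → A = (-10, -1)

A = (-10, -1)
D = (-61/6, -1)
E = (-25/2, -1)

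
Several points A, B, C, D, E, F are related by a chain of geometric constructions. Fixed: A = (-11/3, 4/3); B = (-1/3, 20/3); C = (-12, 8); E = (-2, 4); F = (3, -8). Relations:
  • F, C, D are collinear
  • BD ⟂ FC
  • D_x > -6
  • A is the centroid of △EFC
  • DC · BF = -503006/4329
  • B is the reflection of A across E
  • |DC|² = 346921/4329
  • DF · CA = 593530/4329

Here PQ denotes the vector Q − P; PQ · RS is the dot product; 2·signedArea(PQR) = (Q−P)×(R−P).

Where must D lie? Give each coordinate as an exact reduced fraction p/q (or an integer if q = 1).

1. D_x = -2827/481  [F, C, D are collinear ∩ BD ⟂ FC]
2. D_y = 2120/1443  [F, C, D are collinear ∩ BD ⟂ FC]
   → D = (-2827/481, 2120/1443)

D = (-2827/481, 2120/1443)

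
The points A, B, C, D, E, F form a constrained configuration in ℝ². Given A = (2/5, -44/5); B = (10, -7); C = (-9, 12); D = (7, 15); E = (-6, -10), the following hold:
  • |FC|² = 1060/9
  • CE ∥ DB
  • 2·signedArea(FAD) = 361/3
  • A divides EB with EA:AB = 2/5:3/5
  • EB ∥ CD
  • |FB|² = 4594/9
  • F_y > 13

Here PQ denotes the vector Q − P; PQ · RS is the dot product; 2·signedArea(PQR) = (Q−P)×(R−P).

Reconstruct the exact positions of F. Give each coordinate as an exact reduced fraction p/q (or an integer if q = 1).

F = (5/3, 14)

1. F_x = 5/3  [line -119/5·x + 33/5·y + -791/15 = 0 ∩ |FC|² = 1060/9]
2. F_y = 14  [line -119/5·x + 33/5·y + -791/15 = 0 ∩ |FC|² = 1060/9]
   → F = (5/3, 14)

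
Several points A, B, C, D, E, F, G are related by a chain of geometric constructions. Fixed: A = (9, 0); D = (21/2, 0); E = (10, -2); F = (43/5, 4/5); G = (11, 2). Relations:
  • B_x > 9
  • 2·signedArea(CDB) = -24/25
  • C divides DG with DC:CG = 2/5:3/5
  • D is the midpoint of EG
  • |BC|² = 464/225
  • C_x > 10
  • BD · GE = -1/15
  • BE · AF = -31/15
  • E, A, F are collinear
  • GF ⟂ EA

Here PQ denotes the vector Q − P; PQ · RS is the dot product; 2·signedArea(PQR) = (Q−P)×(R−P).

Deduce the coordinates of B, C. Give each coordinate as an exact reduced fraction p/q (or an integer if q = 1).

B = (281/30, 4/15)
C = (107/10, 4/5)

1. B_x = 281/30  [BD · GE = -1/15 ∩ BE · AF = -31/15]
2. B_y = 4/15  [BD · GE = -1/15 ∩ BE · AF = -31/15]
   → B = (281/30, 4/15)
3. C_x = 107/10  [C divides DG with DC:CG = 2/5:3/5]
4. C_y = 4/5  [C divides DG with DC:CG = 2/5:3/5]
   → C = (107/10, 4/5)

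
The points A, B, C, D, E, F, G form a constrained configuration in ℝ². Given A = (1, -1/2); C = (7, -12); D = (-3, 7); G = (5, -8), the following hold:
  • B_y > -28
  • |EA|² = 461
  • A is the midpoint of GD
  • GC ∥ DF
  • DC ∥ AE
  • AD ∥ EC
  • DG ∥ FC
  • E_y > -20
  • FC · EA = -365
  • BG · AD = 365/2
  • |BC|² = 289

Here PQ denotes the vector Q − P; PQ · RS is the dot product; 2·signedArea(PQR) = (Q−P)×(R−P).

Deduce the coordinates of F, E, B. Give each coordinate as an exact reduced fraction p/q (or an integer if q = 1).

B = (15, -27)
E = (11, -39/2)
F = (-1, 3)

1. F_x = -1  [DG ∥ FC ∩ GC ∥ DF]
2. F_y = 3  [DG ∥ FC ∩ GC ∥ DF]
   → F = (-1, 3)
3. E_x = 11  [AD ∥ EC ∩ DC ∥ AE]
4. E_y = -39/2  [AD ∥ EC ∩ DC ∥ AE]
   → E = (11, -39/2)
5. B_x = 15  [line 4·x + -15/2·y + -525/2 = 0 ∩ |BC|² = 289]
6. B_y = -27  [line 4·x + -15/2·y + -525/2 = 0 ∩ |BC|² = 289]
   → B = (15, -27)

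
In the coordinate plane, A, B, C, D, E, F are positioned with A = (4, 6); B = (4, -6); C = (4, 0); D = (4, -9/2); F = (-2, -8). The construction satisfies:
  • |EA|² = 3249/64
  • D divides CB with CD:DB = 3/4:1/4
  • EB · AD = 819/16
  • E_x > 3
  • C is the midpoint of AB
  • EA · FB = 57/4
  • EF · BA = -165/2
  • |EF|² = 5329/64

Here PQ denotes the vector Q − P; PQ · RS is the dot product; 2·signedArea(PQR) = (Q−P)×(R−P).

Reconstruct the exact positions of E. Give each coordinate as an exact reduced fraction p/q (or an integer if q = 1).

1. E_x = 4  [EB · AD = 819/16 ∩ EA · FB = 57/4]
2. E_y = -9/8  [EB · AD = 819/16 ∩ EA · FB = 57/4]
   → E = (4, -9/8)

E = (4, -9/8)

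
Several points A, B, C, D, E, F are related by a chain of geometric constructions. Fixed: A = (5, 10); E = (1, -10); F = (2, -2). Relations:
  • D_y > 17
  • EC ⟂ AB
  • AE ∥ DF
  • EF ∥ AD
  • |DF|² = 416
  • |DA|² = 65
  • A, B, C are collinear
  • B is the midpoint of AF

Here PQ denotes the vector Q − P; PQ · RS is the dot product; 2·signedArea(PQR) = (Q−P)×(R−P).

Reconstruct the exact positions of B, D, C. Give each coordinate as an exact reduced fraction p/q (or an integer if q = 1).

1. B_x = 7/2  [B is the midpoint of AF]
2. B_y = 4  [B is the midpoint of AF]
   → B = (7/2, 4)
3. D_x = 6  [AE ∥ DF ∩ EF ∥ AD]
4. D_y = 18  [AE ∥ DF ∩ EF ∥ AD]
   → D = (6, 18)
5. C_x = 1/17  [A, B, C are collinear ∩ EC ⟂ AB]
6. C_y = -166/17  [A, B, C are collinear ∩ EC ⟂ AB]
   → C = (1/17, -166/17)

B = (7/2, 4)
C = (1/17, -166/17)
D = (6, 18)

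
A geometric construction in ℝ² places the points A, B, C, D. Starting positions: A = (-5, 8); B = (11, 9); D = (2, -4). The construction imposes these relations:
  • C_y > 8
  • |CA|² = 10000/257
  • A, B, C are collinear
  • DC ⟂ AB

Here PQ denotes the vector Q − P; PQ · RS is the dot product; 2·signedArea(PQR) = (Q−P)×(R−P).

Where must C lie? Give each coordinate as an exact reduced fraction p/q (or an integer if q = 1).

C = (315/257, 2156/257)

1. C_x = 315/257  [A, B, C are collinear ∩ DC ⟂ AB]
2. C_y = 2156/257  [A, B, C are collinear ∩ DC ⟂ AB]
   → C = (315/257, 2156/257)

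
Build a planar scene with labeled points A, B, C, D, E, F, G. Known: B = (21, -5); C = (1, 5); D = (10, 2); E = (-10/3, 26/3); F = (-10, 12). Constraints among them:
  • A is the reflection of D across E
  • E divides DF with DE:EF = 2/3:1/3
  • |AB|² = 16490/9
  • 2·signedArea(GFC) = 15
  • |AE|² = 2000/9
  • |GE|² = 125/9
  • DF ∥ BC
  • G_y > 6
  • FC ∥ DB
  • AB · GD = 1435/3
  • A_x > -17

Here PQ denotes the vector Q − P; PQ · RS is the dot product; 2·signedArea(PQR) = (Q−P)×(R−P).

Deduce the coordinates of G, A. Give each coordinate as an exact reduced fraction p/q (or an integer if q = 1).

1. A_x = -50/3  [A is the reflection of D across E]
2. A_y = 46/3  [A is the reflection of D across E]
   → A = (-50/3, 46/3)
3. G_x = 0  [2·signedArea(GFC) = 15 ∩ AB · GD = 1435/3]
4. G_y = 7  [2·signedArea(GFC) = 15 ∩ AB · GD = 1435/3]
   → G = (0, 7)

A = (-50/3, 46/3)
G = (0, 7)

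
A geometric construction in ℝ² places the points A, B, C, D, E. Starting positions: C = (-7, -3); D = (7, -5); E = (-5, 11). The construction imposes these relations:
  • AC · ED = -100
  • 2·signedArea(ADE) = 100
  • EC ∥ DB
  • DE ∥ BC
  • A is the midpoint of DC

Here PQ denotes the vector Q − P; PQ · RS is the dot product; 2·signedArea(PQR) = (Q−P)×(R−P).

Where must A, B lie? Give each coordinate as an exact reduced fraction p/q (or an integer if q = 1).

A = (0, -4)
B = (5, -19)

1. A_x = 0  [A is the midpoint of DC]
2. A_y = -4  [A is the midpoint of DC]
   → A = (0, -4)
3. B_x = 5  [DE ∥ BC ∩ EC ∥ DB]
4. B_y = -19  [DE ∥ BC ∩ EC ∥ DB]
   → B = (5, -19)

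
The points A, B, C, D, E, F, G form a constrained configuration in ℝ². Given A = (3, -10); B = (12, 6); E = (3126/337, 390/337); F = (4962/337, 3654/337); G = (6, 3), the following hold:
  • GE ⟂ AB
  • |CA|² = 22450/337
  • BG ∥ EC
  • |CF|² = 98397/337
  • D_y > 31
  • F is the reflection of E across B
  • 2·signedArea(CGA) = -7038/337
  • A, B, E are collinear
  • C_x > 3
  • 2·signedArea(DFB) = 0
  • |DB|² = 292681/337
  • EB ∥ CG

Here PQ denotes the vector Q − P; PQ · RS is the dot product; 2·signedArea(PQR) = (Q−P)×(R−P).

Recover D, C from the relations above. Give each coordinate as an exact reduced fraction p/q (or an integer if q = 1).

1. D_x = 8913/337  [line 1632/337·x + -918/337·y + -14076/337 = 0 ∩ |DB|² = 292681/337]
2. D_y = 10678/337  [line 1632/337·x + -918/337·y + -14076/337 = 0 ∩ |DB|² = 292681/337]
   → D = (8913/337, 10678/337)
3. C_x = 1104/337  [EB ∥ CG ∩ BG ∥ EC]
4. C_y = -621/337  [EB ∥ CG ∩ BG ∥ EC]
   → C = (1104/337, -621/337)

C = (1104/337, -621/337)
D = (8913/337, 10678/337)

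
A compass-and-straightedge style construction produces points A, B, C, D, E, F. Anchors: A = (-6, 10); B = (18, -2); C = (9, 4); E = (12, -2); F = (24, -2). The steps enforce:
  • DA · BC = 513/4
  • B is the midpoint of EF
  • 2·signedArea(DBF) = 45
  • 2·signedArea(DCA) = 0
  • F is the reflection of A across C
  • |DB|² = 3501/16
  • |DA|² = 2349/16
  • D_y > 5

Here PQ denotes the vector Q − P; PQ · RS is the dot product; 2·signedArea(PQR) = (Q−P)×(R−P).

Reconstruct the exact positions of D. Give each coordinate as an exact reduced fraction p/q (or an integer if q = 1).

D = (21/4, 11/2)

1. D_x = 21/4  [2·signedArea(DCA) = 0 ∩ 2·signedArea(DBF) = 45]
2. D_y = 11/2  [2·signedArea(DCA) = 0 ∩ 2·signedArea(DBF) = 45]
   → D = (21/4, 11/2)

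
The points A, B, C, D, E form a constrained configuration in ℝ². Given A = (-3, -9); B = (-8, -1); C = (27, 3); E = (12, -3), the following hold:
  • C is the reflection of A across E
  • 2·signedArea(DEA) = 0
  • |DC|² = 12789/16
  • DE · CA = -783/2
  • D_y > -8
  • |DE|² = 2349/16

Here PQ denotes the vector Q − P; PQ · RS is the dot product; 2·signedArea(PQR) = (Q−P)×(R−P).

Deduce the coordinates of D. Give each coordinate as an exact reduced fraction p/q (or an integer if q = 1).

D = (3/4, -15/2)

1. D_x = 3/4  [2·signedArea(DEA) = 0 ∩ DE · CA = -783/2]
2. D_y = -15/2  [2·signedArea(DEA) = 0 ∩ DE · CA = -783/2]
   → D = (3/4, -15/2)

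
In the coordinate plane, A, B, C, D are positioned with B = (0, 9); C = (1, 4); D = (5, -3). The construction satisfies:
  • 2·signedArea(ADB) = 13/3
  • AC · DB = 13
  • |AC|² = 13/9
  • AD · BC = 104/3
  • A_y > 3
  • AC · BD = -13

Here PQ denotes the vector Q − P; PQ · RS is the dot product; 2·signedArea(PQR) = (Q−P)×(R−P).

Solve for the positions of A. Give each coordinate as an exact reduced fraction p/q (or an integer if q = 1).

1. A_x = 2  [AC · BD = -13 ∩ AD · BC = 104/3]
2. A_y = 10/3  [AC · BD = -13 ∩ AD · BC = 104/3]
   → A = (2, 10/3)

A = (2, 10/3)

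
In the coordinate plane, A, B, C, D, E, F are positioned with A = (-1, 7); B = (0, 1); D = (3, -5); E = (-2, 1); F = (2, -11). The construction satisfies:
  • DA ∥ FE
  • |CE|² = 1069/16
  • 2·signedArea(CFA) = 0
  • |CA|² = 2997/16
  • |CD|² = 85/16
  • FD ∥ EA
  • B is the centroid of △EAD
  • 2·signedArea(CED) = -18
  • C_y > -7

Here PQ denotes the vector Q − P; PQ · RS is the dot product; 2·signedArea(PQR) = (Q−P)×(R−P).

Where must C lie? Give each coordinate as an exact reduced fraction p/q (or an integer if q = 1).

1. C_x = 5/4  [2·signedArea(CFA) = 0 ∩ 2·signedArea(CED) = -18]
2. C_y = -13/2  [2·signedArea(CFA) = 0 ∩ 2·signedArea(CED) = -18]
   → C = (5/4, -13/2)

C = (5/4, -13/2)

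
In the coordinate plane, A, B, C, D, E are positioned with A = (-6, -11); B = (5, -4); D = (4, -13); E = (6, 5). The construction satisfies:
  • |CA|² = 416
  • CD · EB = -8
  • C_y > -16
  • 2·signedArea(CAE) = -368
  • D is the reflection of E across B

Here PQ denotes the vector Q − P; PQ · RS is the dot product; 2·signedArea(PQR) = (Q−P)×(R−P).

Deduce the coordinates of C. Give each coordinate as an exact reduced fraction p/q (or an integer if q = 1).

1. C_x = 14  [CD · EB = -8 ∩ 2·signedArea(CAE) = -368]
2. C_y = -15  [CD · EB = -8 ∩ 2·signedArea(CAE) = -368]
   → C = (14, -15)

C = (14, -15)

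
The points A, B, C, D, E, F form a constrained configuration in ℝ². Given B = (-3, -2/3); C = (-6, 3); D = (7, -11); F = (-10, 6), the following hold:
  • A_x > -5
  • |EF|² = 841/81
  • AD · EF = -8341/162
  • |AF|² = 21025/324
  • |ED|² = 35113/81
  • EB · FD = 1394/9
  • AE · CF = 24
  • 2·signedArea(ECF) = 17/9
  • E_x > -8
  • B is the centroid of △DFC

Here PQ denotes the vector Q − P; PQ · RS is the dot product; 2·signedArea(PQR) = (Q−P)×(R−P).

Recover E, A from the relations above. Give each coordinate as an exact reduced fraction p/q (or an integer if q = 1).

A = (-25/6, 4/9)
E = (-23/3, 34/9)

1. E_x = -23/3  [2·signedArea(ECF) = 17/9 ∩ EB · FD = 1394/9]
2. E_y = 34/9  [2·signedArea(ECF) = 17/9 ∩ EB · FD = 1394/9]
   → E = (-23/3, 34/9)
3. A_x = -25/6  [AD · EF = -8341/162 ∩ AE · CF = 24]
4. A_y = 4/9  [AD · EF = -8341/162 ∩ AE · CF = 24]
   → A = (-25/6, 4/9)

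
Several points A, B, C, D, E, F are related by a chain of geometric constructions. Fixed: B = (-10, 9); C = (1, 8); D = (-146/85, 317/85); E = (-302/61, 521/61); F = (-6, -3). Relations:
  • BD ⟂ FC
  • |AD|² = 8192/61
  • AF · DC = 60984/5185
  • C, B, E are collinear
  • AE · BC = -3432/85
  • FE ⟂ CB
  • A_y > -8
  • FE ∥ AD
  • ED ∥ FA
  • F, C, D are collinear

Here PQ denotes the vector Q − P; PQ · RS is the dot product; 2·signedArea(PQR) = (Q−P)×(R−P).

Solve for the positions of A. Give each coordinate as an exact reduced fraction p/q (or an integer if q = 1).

1. A_x = -14346/5185  [FE ∥ AD ∩ ED ∥ FA]
2. A_y = -40503/5185  [FE ∥ AD ∩ ED ∥ FA]
   → A = (-14346/5185, -40503/5185)

A = (-14346/5185, -40503/5185)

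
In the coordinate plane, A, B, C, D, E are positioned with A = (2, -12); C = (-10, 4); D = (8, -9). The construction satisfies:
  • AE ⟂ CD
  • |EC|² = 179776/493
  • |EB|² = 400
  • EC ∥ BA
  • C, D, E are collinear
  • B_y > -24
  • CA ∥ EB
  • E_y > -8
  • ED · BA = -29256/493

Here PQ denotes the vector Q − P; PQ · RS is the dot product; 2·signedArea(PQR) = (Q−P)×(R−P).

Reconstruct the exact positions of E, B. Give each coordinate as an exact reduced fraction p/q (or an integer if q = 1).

1. E_x = 2702/493  [C, D, E are collinear ∩ AE ⟂ CD]
2. E_y = -3540/493  [C, D, E are collinear ∩ AE ⟂ CD]
   → E = (2702/493, -3540/493)
3. B_x = 8618/493  [EC ∥ BA ∩ CA ∥ EB]
4. B_y = -11428/493  [EC ∥ BA ∩ CA ∥ EB]
   → B = (8618/493, -11428/493)

B = (8618/493, -11428/493)
E = (2702/493, -3540/493)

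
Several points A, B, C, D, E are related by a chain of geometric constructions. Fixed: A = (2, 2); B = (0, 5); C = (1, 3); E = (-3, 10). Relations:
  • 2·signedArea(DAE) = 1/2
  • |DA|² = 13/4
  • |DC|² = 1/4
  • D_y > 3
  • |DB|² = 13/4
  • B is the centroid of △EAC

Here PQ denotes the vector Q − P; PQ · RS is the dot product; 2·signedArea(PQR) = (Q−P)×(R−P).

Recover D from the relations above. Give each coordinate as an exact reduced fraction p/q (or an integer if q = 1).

1. D_x = 1  [line -8·x + -5·y + 51/2 = 0 ∩ |DC|² = 1/4]
2. D_y = 7/2  [line -8·x + -5·y + 51/2 = 0 ∩ |DC|² = 1/4]
   → D = (1, 7/2)

D = (1, 7/2)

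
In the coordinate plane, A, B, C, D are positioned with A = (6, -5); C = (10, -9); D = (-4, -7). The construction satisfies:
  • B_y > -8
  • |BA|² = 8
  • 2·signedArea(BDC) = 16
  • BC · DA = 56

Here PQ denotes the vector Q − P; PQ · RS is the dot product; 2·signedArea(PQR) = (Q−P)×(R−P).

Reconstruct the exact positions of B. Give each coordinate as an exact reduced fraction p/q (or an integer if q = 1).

1. B_x = 4  [2·signedArea(BDC) = 16 ∩ BC · DA = 56]
2. B_y = -7  [2·signedArea(BDC) = 16 ∩ BC · DA = 56]
   → B = (4, -7)

B = (4, -7)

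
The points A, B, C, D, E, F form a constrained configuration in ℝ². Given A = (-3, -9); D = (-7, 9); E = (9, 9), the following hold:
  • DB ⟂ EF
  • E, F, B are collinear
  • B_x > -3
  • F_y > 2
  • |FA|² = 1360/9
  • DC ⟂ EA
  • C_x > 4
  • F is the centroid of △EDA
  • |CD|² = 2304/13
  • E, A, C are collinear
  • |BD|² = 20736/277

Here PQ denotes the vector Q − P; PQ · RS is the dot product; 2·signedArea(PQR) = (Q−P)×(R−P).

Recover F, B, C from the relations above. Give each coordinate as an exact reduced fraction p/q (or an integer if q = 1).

1. F_x = -1/3  [F is the centroid of △EDA]
2. F_y = 3  [F is the centroid of △EDA]
   → F = (-1/3, 3)
3. B_x = -643/277  [E, F, B are collinear ∩ DB ⟂ EF]
4. B_y = 477/277  [E, F, B are collinear ∩ DB ⟂ EF]
   → B = (-643/277, 477/277)
5. C_x = 53/13  [E, A, C are collinear ∩ DC ⟂ EA]
6. C_y = 21/13  [E, A, C are collinear ∩ DC ⟂ EA]
   → C = (53/13, 21/13)

B = (-643/277, 477/277)
C = (53/13, 21/13)
F = (-1/3, 3)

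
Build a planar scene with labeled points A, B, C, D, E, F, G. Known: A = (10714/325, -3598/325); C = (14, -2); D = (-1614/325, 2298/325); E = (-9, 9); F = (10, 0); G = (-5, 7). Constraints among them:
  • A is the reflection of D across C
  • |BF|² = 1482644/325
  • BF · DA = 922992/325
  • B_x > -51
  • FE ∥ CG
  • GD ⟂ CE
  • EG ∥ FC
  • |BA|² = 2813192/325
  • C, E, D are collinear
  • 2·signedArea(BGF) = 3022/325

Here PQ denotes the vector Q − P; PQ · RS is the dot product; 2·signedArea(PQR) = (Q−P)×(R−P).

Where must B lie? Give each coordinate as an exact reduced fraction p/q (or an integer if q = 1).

B = (-16564/325, 9448/325)

1. B_x = -16564/325  [BF · DA = 922992/325 ∩ 2·signedArea(BGF) = 3022/325]
2. B_y = 9448/325  [BF · DA = 922992/325 ∩ 2·signedArea(BGF) = 3022/325]
   → B = (-16564/325, 9448/325)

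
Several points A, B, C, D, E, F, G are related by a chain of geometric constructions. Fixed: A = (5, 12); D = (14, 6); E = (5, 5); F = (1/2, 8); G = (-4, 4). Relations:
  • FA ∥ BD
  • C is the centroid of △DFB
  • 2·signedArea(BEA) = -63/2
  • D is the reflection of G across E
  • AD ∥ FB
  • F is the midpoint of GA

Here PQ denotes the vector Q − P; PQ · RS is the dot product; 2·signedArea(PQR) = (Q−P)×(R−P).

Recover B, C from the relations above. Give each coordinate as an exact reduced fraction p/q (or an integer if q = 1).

1. B_x = 19/2  [FA ∥ BD ∩ AD ∥ FB]
2. B_y = 2  [FA ∥ BD ∩ AD ∥ FB]
   → B = (19/2, 2)
3. C_x = 8  [C is the centroid of △DFB]
4. C_y = 16/3  [C is the centroid of △DFB]
   → C = (8, 16/3)

B = (19/2, 2)
C = (8, 16/3)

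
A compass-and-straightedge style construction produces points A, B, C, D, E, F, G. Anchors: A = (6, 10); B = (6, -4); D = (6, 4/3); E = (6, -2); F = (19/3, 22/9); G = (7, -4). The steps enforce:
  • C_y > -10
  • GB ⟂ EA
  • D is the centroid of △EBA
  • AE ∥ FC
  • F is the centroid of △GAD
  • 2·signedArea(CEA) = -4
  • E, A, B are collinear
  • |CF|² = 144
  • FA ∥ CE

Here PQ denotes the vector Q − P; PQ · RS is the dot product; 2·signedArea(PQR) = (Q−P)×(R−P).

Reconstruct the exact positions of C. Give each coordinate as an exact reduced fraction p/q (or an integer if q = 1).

C = (19/3, -86/9)

1. C_x = 19/3  [FA ∥ CE ∩ AE ∥ FC]
2. C_y = -86/9  [FA ∥ CE ∩ AE ∥ FC]
   → C = (19/3, -86/9)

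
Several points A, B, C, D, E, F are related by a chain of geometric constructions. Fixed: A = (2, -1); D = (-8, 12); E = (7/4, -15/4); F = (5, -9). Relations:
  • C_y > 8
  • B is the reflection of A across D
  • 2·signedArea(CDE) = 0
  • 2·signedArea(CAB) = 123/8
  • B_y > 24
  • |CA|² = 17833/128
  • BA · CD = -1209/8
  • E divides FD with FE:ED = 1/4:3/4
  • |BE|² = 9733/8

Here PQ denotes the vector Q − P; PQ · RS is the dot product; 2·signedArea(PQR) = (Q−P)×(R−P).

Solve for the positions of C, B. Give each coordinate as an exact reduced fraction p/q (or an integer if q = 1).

1. C_x = -89/16  [line 63/4·x + 39/4·y + 9 = 0 ∩ |CA|² = 17833/128]
2. C_y = 129/16  [line 63/4·x + 39/4·y + 9 = 0 ∩ |CA|² = 17833/128]
   → C = (-89/16, 129/16)
3. B_x = -18  [B is the reflection of A across D]
4. B_y = 25  [B is the reflection of A across D]
   → B = (-18, 25)

B = (-18, 25)
C = (-89/16, 129/16)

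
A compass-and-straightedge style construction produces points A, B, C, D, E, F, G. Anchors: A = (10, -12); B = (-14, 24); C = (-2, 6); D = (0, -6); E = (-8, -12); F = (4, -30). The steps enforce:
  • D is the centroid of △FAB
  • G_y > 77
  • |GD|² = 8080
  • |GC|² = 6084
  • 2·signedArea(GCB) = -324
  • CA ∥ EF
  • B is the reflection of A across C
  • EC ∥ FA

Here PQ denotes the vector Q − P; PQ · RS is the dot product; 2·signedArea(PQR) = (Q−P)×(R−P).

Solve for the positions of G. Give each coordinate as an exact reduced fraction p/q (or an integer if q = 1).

1. G_x = -32  [line -18·x + -12·y + 360 = 0 ∩ |GC|² = 6084]
2. G_y = 78  [line -18·x + -12·y + 360 = 0 ∩ |GC|² = 6084]
   → G = (-32, 78)

G = (-32, 78)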